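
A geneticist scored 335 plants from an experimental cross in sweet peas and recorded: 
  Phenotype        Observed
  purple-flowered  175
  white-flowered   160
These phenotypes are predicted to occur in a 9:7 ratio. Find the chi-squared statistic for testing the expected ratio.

2.190

Under the 9:7 hypothesis (Σ ratio = 16, N = 335):
  purple-flowered: 335 × 9/16 = 188.4375
  white-flowered: 335 × 7/16 = 146.5625
χ² = Σ (O − E)² / E
  purple-flowered: (175 − 188.4375)² / 188.4375 = 0.9582
  white-flowered: (160 − 146.5625)² / 146.5625 = 1.2320
χ² = 0.9582 + 1.2320 = 2.1902 ≈ 2.190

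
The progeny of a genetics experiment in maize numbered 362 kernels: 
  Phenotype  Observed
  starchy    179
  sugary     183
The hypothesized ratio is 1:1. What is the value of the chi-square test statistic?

0.044

Total ratio parts = 2. Expected numbers out of 362:
  starchy: 362 × 1/2 = 181
  sugary: 362 × 1/2 = 181
χ² = Σ (O − E)² / E
  starchy: (179 − 181)² / 181 = 0.0221
  sugary: (183 − 181)² / 181 = 0.0221
χ² = 0.0221 + 0.0221 = 0.0442 ≈ 0.044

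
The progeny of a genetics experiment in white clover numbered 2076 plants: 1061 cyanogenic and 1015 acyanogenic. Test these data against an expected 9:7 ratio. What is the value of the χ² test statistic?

22.305

The 9:7 ratio has 16 parts, so with N = 2076 the expected counts are:
  cyanogenic: 2076 × 9/16 = 1167.75
  acyanogenic: 2076 × 7/16 = 908.25
χ² = Σ (O − E)² / E
  cyanogenic: (1061 − 1167.75)² / 1167.75 = 9.7586
  acyanogenic: (1015 − 908.25)² / 908.25 = 12.5467
χ² = 9.7586 + 12.5467 = 22.3053 ≈ 22.305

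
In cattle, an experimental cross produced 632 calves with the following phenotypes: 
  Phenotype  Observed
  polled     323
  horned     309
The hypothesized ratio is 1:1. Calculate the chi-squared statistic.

Total ratio parts = 2. Expected numbers out of 632:
  polled: 632 × 1/2 = 316
  horned: 632 × 1/2 = 316
χ² = Σ (O − E)² / E
  polled: (323 − 316)² / 316 = 0.1551
  horned: (309 − 316)² / 316 = 0.1551
χ² = 0.1551 + 0.1551 = 0.3102 ≈ 0.310

0.310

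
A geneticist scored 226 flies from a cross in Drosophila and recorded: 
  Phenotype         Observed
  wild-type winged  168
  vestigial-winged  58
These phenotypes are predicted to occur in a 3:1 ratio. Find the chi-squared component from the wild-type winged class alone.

0.013

Total ratio parts = 4. Expected numbers out of 226:
  wild-type winged: 226 × 3/4 = 169.5
  vestigial-winged: 226 × 1/4 = 56.5
Contribution of wild-type winged: (168 − 169.5)² / 169.5 = 0.0133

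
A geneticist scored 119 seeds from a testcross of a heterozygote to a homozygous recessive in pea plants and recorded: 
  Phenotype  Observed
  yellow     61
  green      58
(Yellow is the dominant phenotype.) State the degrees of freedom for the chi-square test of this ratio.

1

A testcross of a heterozygote (Aa × aa) gives a 1:1 phenotypic ratio.
A goodness-of-fit test with 2 phenotype classes has df = 2 − 1 = 1.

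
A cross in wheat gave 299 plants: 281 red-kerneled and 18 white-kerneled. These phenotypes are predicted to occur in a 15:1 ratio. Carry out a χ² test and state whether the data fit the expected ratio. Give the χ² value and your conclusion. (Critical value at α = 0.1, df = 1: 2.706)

The 15:1 ratio has 16 parts, so with N = 299 the expected counts are:
  red-kerneled: 299 × 15/16 = 280.3125
  white-kerneled: 299 × 1/16 = 18.6875
χ² = Σ (O − E)² / E
  red-kerneled: (281 − 280.3125)² / 280.3125 = 0.0017
  white-kerneled: (18 − 18.6875)² / 18.6875 = 0.0253
χ² = 0.0017 + 0.0253 = 0.027
Degrees of freedom = 2 − 1 = 1; critical value at α = 0.1 is 2.706.
Since 0.027 < 2.706, we fail to reject the null hypothesis — the data are consistent with the 15:1 ratio.

0.027; consistent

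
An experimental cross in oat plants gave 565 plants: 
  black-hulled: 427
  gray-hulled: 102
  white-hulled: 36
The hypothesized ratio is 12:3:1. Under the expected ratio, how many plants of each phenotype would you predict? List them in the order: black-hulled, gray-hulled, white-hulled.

423.75, 105.9375, 35.3125

The 12:3:1 ratio has 16 parts, so with N = 565 the expected counts are:
  black-hulled: 565 × 12/16 = 423.75
  gray-hulled: 565 × 3/16 = 105.9375
  white-hulled: 565 × 1/16 = 35.3125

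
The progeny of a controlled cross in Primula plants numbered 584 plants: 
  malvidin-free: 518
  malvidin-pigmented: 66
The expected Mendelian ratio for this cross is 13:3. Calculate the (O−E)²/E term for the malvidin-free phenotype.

Under the 13:3 hypothesis (Σ ratio = 16, N = 584):
  malvidin-free: 584 × 13/16 = 474.5
  malvidin-pigmented: 584 × 3/16 = 109.5
Contribution of malvidin-free: (518 − 474.5)² / 474.5 = 3.9879

3.988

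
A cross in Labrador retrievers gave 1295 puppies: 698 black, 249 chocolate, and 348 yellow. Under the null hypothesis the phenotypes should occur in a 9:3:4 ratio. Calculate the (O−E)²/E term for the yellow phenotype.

The 9:3:4 ratio has 16 parts, so with N = 1295 the expected counts are:
  black: 1295 × 9/16 = 728.4375
  chocolate: 1295 × 3/16 = 242.8125
  yellow: 1295 × 4/16 = 323.75
Contribution of yellow: (348 − 323.75)² / 323.75 = 1.8164

1.816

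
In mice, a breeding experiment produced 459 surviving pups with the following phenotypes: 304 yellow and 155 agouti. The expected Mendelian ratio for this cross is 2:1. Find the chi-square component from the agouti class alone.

0.026

Total ratio parts = 3. Expected numbers out of 459:
  yellow: 459 × 2/3 = 306
  agouti: 459 × 1/3 = 153
Contribution of agouti: (155 − 153)² / 153 = 0.0261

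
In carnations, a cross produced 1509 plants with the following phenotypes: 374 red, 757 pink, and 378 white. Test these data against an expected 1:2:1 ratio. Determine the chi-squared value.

0.038

Total ratio parts = 4. Expected numbers out of 1509:
  red: 1509 × 1/4 = 377.25
  pink: 1509 × 2/4 = 754.5
  white: 1509 × 1/4 = 377.25
χ² = Σ (O − E)² / E
  red: (374 − 377.25)² / 377.25 = 0.0280
  pink: (757 − 754.5)² / 754.5 = 0.0083
  white: (378 − 377.25)² / 377.25 = 0.0015
χ² = 0.0280 + 0.0083 + 0.0015 = 0.0378 ≈ 0.038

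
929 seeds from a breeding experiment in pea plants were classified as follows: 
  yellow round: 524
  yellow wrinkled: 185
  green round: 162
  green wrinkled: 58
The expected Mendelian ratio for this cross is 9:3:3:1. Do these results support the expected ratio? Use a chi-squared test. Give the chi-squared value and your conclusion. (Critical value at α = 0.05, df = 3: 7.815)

The 9:3:3:1 ratio has 16 parts, so with N = 929 the expected counts are:
  yellow round: 929 × 9/16 = 522.5625
  yellow wrinkled: 929 × 3/16 = 174.1875
  green round: 929 × 3/16 = 174.1875
  green wrinkled: 929 × 1/16 = 58.0625
χ² = Σ (O − E)² / E
  yellow round: (524 − 522.5625)² / 522.5625 = 0.0040
  yellow wrinkled: (185 − 174.1875)² / 174.1875 = 0.6712
  green round: (162 − 174.1875)² / 174.1875 = 0.8527
  green wrinkled: (58 − 58.0625)² / 58.0625 = 0.0001
χ² = 0.0040 + 0.6712 + 0.8527 + 0.0001 = 1.528
Degrees of freedom = 4 − 1 = 3; critical value at α = 0.05 is 7.815.
Since 1.528 < 7.815, we fail to reject the null hypothesis — the data are consistent with the 9:3:3:1 ratio.

1.528; consistent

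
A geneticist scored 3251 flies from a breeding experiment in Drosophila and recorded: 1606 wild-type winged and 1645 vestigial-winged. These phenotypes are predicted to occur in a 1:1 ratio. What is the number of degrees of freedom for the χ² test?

1

A goodness-of-fit test with 2 phenotype classes has df = 2 − 1 = 1.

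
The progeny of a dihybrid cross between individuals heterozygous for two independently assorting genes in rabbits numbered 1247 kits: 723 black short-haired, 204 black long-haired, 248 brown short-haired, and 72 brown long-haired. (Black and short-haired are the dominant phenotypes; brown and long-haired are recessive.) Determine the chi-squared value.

A dihybrid F₂ with independent assortment and complete dominance at both loci gives a 9:3:3:1 phenotypic ratio.
Under the 9:3:3:1 hypothesis (Σ ratio = 16, N = 1247):
  black short-haired: 1247 × 9/16 = 701.4375
  black long-haired: 1247 × 3/16 = 233.8125
  brown short-haired: 1247 × 3/16 = 233.8125
  brown long-haired: 1247 × 1/16 = 77.9375
χ² = Σ (O − E)² / E
  black short-haired: (723 − 701.4375)² / 701.4375 = 0.6628
  black long-haired: (204 − 233.8125)² / 233.8125 = 3.8013
  brown short-haired: (248 − 233.8125)² / 233.8125 = 0.8609
  brown long-haired: (72 − 77.9375)² / 77.9375 = 0.4523
χ² = 0.6628 + 3.8013 + 0.8609 + 0.4523 = 5.7773 ≈ 5.777

5.777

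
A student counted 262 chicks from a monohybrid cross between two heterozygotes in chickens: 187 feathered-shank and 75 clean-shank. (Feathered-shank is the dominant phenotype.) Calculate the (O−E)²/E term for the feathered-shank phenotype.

0.459

For a monohybrid cross between heterozygotes with complete dominance, the expected phenotypic ratio is 3:1.
Total ratio parts = 4. Expected numbers out of 262:
  feathered-shank: 262 × 3/4 = 196.5
  clean-shank: 262 × 1/4 = 65.5
Contribution of feathered-shank: (187 − 196.5)² / 196.5 = 0.4593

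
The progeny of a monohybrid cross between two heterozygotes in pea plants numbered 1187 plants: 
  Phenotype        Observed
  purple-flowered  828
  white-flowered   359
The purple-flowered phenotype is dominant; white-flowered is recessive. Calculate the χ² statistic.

17.411

For a monohybrid cross between heterozygotes with complete dominance, the expected phenotypic ratio is 3:1.
Under the 3:1 hypothesis (Σ ratio = 4, N = 1187):
  purple-flowered: 1187 × 3/4 = 890.25
  white-flowered: 1187 × 1/4 = 296.75
χ² = Σ (O − E)² / E
  purple-flowered: (828 − 890.25)² / 890.25 = 4.3528
  white-flowered: (359 − 296.75)² / 296.75 = 13.0583
χ² = 4.3528 + 13.0583 = 17.4111 ≈ 17.411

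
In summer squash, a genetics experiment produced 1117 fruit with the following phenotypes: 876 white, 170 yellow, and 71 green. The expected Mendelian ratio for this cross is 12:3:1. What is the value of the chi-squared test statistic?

9.193

Expected counts for N = 1117 under a 12:3:1 ratio (total parts = 16):
  white: 1117 × 12/16 = 837.75
  yellow: 1117 × 3/16 = 209.4375
  green: 1117 × 1/16 = 69.8125
χ² = Σ (O − E)² / E
  white: (876 − 837.75)² / 837.75 = 1.7464
  yellow: (170 − 209.4375)² / 209.4375 = 7.4262
  green: (71 − 69.8125)² / 69.8125 = 0.0202
χ² = 1.7464 + 7.4262 + 0.0202 = 9.1928 ≈ 9.193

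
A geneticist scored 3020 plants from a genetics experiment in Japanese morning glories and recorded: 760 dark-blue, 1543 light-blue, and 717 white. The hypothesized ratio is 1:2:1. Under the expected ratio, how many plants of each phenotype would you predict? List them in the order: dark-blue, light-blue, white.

755, 1510, 755

Total ratio parts = 4. Expected numbers out of 3020:
  dark-blue: 3020 × 1/4 = 755
  light-blue: 3020 × 2/4 = 1510
  white: 3020 × 1/4 = 755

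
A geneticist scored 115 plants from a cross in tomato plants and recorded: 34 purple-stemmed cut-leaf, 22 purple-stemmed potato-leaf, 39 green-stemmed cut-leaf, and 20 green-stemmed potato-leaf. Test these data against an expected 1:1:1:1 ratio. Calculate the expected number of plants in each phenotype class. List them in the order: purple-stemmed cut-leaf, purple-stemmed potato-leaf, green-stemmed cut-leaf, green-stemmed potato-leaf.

28.75, 28.75, 28.75, 28.75

The 1:1:1:1 ratio has 4 parts, so with N = 115 the expected counts are:
  purple-stemmed cut-leaf: 115 × 1/4 = 28.75
  purple-stemmed potato-leaf: 115 × 1/4 = 28.75
  green-stemmed cut-leaf: 115 × 1/4 = 28.75
  green-stemmed potato-leaf: 115 × 1/4 = 28.75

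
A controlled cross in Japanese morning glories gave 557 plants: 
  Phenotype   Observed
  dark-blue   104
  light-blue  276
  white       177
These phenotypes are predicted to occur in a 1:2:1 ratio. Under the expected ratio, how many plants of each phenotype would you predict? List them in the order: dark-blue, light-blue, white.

139.25, 278.5, 139.25

The 1:2:1 ratio has 4 parts, so with N = 557 the expected counts are:
  dark-blue: 557 × 1/4 = 139.25
  light-blue: 557 × 2/4 = 278.5
  white: 557 × 1/4 = 139.25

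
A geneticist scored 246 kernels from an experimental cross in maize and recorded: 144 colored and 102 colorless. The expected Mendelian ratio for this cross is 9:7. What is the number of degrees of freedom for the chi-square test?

A goodness-of-fit test with 2 phenotype classes has df = 2 − 1 = 1.

1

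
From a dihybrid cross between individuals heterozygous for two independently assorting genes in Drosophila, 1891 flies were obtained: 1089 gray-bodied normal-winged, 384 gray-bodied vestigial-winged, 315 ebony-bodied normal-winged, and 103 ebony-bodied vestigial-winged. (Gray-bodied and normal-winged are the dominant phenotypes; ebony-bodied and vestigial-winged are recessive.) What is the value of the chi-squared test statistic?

A dihybrid F₂ with independent assortment and complete dominance at both loci gives a 9:3:3:1 phenotypic ratio.
The 9:3:3:1 ratio has 16 parts, so with N = 1891 the expected counts are:
  gray-bodied normal-winged: 1891 × 9/16 = 1063.6875
  gray-bodied vestigial-winged: 1891 × 3/16 = 354.5625
  ebony-bodied normal-winged: 1891 × 3/16 = 354.5625
  ebony-bodied vestigial-winged: 1891 × 1/16 = 118.1875
χ² = Σ (O − E)² / E
  gray-bodied normal-winged: (1089 − 1063.6875)² / 1063.6875 = 0.6024
  gray-bodied vestigial-winged: (384 − 354.5625)² / 354.5625 = 2.4440
  ebony-bodied normal-winged: (315 − 354.5625)² / 354.5625 = 4.4144
  ebony-bodied vestigial-winged: (103 − 118.1875)² / 118.1875 = 1.9516
χ² = 0.6024 + 2.4440 + 4.4144 + 1.9516 = 9.4124 ≈ 9.412

9.412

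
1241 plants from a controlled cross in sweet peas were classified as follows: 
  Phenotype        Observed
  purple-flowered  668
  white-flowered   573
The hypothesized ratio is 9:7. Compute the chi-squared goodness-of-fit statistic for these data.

Expected counts for N = 1241 under a 9:7 ratio (total parts = 16):
  purple-flowered: 1241 × 9/16 = 698.0625
  white-flowered: 1241 × 7/16 = 542.9375
χ² = Σ (O − E)² / E
  purple-flowered: (668 − 698.0625)² / 698.0625 = 1.2947
  white-flowered: (573 − 542.9375)² / 542.9375 = 1.6646
χ² = 1.2947 + 1.6646 = 2.9593 ≈ 2.959

2.959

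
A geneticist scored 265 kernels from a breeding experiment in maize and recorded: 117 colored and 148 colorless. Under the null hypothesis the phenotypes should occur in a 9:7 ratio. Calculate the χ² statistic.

Expected counts for N = 265 under a 9:7 ratio (total parts = 16):
  colored: 265 × 9/16 = 149.0625
  colorless: 265 × 7/16 = 115.9375
χ² = Σ (O − E)² / E
  colored: (117 − 149.0625)² / 149.0625 = 6.8965
  colorless: (148 − 115.9375)² / 115.9375 = 8.8669
χ² = 6.8965 + 8.8669 = 15.7634 ≈ 15.763

15.763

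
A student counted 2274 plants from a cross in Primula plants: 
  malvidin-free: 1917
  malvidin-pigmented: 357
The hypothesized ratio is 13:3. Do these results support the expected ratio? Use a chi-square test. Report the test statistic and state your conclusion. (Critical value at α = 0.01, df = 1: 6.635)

The 13:3 ratio has 16 parts, so with N = 2274 the expected counts are:
  malvidin-free: 2274 × 13/16 = 1847.625
  malvidin-pigmented: 2274 × 3/16 = 426.375
χ² = Σ (O − E)² / E
  malvidin-free: (1917 − 1847.625)² / 1847.625 = 2.6049
  malvidin-pigmented: (357 − 426.375)² / 426.375 = 11.2879
χ² = 2.6049 + 11.2879 = 13.8928 ≈ 13.893
Degrees of freedom = 2 − 1 = 1; critical value at α = 0.01 is 6.635.
Since 13.893 > 6.635, we reject the null hypothesis — the data do not fit the 13:3 ratio.

13.893; not consistent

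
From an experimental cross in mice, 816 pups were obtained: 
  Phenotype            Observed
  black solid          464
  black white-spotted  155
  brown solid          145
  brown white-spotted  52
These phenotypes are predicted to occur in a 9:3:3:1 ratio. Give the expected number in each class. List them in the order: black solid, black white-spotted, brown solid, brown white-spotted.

459, 153, 153, 51

Total ratio parts = 16. Expected numbers out of 816:
  black solid: 816 × 9/16 = 459
  black white-spotted: 816 × 3/16 = 153
  brown solid: 816 × 3/16 = 153
  brown white-spotted: 816 × 1/16 = 51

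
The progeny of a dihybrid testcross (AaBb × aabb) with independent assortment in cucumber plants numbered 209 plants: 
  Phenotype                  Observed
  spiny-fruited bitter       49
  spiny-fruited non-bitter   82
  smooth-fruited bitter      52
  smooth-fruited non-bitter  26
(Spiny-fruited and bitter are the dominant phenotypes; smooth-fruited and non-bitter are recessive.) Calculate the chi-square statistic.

30.330

A dihybrid testcross with independent assortment gives a 1:1:1:1 ratio.
Expected counts for N = 209 under a 1:1:1:1 ratio (total parts = 4):
  spiny-fruited bitter: 209 × 1/4 = 52.25
  spiny-fruited non-bitter: 209 × 1/4 = 52.25
  smooth-fruited bitter: 209 × 1/4 = 52.25
  smooth-fruited non-bitter: 209 × 1/4 = 52.25
χ² = Σ (O − E)² / E
  spiny-fruited bitter: (49 − 52.25)² / 52.25 = 0.2022
  spiny-fruited non-bitter: (82 − 52.25)² / 52.25 = 16.9390
  smooth-fruited bitter: (52 − 52.25)² / 52.25 = 0.0012
  smooth-fruited non-bitter: (26 − 52.25)² / 52.25 = 13.1878
χ² = 0.2022 + 16.9390 + 0.0012 + 13.1878 = 30.3302 ≈ 30.330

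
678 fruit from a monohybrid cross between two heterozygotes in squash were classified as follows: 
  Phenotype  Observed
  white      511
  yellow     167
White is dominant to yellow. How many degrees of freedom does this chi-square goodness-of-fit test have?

1

For a monohybrid cross between heterozygotes with complete dominance, the expected phenotypic ratio is 3:1.
A goodness-of-fit test with 2 phenotype classes has df = 2 − 1 = 1.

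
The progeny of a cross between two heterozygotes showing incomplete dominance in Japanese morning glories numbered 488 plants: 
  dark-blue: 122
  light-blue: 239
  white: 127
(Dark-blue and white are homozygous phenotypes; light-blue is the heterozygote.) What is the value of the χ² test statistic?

With incomplete dominance, a heterozygote × heterozygote cross gives a 1:2:1 phenotypic ratio.
The 1:2:1 ratio has 4 parts, so with N = 488 the expected counts are:
  dark-blue: 488 × 1/4 = 122
  light-blue: 488 × 2/4 = 244
  white: 488 × 1/4 = 122
χ² = Σ (O − E)² / E
  dark-blue: (122 − 122)² / 122 = 0.0000
  light-blue: (239 − 244)² / 244 = 0.1025
  white: (127 − 122)² / 122 = 0.2049
χ² = 0.0000 + 0.1025 + 0.2049 = 0.3074 ≈ 0.307

0.307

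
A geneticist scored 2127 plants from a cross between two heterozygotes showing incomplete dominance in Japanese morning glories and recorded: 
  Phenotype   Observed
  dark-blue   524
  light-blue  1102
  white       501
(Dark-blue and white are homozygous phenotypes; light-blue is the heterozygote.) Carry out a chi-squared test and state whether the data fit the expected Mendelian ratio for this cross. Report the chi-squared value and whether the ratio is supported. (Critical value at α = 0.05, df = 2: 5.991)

3.285; consistent

With incomplete dominance, a heterozygote × heterozygote cross gives a 1:2:1 phenotypic ratio.
Under the 1:2:1 hypothesis (Σ ratio = 4, N = 2127):
  dark-blue: 2127 × 1/4 = 531.75
  light-blue: 2127 × 2/4 = 1063.5
  white: 2127 × 1/4 = 531.75
χ² = Σ (O − E)² / E
  dark-blue: (524 − 531.75)² / 531.75 = 0.1130
  light-blue: (1102 − 1063.5)² / 1063.5 = 1.3937
  white: (501 − 531.75)² / 531.75 = 1.7782
χ² = 0.1130 + 1.3937 + 1.7782 = 3.2849 ≈ 3.285
Degrees of freedom = 3 − 1 = 2; critical value at α = 0.05 is 5.991.
Since 3.285 < 5.991, we fail to reject the null hypothesis — the data are consistent with the 1:2:1 ratio.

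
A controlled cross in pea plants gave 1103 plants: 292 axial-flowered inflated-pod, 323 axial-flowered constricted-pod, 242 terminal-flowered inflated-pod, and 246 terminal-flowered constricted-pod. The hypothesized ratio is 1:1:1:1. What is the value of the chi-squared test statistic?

16.394

Under the 1:1:1:1 hypothesis (Σ ratio = 4, N = 1103):
  axial-flowered inflated-pod: 1103 × 1/4 = 275.75
  axial-flowered constricted-pod: 1103 × 1/4 = 275.75
  terminal-flowered inflated-pod: 1103 × 1/4 = 275.75
  terminal-flowered constricted-pod: 1103 × 1/4 = 275.75
χ² = Σ (O − E)² / E
  axial-flowered inflated-pod: (292 − 275.75)² / 275.75 = 0.9576
  axial-flowered constricted-pod: (323 − 275.75)² / 275.75 = 8.0963
  terminal-flowered inflated-pod: (242 − 275.75)² / 275.75 = 4.1308
  terminal-flowered constricted-pod: (246 − 275.75)² / 275.75 = 3.2097
χ² = 0.9576 + 8.0963 + 4.1308 + 3.2097 = 16.3944 ≈ 16.394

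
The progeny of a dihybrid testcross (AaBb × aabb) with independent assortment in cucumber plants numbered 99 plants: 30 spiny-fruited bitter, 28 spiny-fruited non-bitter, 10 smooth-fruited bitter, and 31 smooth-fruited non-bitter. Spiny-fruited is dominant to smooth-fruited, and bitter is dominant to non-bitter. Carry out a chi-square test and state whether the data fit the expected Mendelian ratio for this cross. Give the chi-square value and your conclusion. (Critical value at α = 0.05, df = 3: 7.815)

A dihybrid testcross with independent assortment gives a 1:1:1:1 ratio.
The 1:1:1:1 ratio has 4 parts, so with N = 99 the expected counts are:
  spiny-fruited bitter: 99 × 1/4 = 24.75
  spiny-fruited non-bitter: 99 × 1/4 = 24.75
  smooth-fruited bitter: 99 × 1/4 = 24.75
  smooth-fruited non-bitter: 99 × 1/4 = 24.75
χ² = Σ (O − E)² / E
  spiny-fruited bitter: (30 − 24.75)² / 24.75 = 1.1136
  spiny-fruited non-bitter: (28 − 24.75)² / 24.75 = 0.4268
  smooth-fruited bitter: (10 − 24.75)² / 24.75 = 8.7904
  smooth-fruited non-bitter: (31 − 24.75)² / 24.75 = 1.5783
χ² = 1.1136 + 0.4268 + 8.7904 + 1.5783 = 11.9091 ≈ 11.909
Degrees of freedom = 4 − 1 = 3; critical value at α = 0.05 is 7.815.
Since 11.909 > 7.815, we reject the null hypothesis — the data do not fit the 1:1:1:1 ratio.

11.909; not consistent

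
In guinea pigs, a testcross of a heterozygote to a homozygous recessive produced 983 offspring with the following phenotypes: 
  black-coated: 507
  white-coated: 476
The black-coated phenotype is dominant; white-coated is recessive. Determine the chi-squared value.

A testcross of a heterozygote (Aa × aa) gives a 1:1 phenotypic ratio.
Expected counts for N = 983 under a 1:1 ratio (total parts = 2):
  black-coated: 983 × 1/2 = 491.5
  white-coated: 983 × 1/2 = 491.5
χ² = Σ (O − E)² / E
  black-coated: (507 − 491.5)² / 491.5 = 0.4888
  white-coated: (476 − 491.5)² / 491.5 = 0.4888
χ² = 0.4888 + 0.4888 = 0.9776 ≈ 0.978

0.978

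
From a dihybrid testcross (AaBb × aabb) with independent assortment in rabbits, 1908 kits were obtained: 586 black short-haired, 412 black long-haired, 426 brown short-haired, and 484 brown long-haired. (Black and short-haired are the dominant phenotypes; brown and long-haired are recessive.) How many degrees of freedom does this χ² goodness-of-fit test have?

3

A dihybrid testcross with independent assortment gives a 1:1:1:1 ratio.
A goodness-of-fit test with 4 phenotype classes has df = 4 − 1 = 3.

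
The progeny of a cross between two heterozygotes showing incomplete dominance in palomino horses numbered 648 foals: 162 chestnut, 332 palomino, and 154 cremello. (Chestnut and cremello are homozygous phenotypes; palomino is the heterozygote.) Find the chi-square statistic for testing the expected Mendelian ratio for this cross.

0.593

With incomplete dominance, a heterozygote × heterozygote cross gives a 1:2:1 phenotypic ratio.
Under the 1:2:1 hypothesis (Σ ratio = 4, N = 648):
  chestnut: 648 × 1/4 = 162
  palomino: 648 × 2/4 = 324
  cremello: 648 × 1/4 = 162
χ² = Σ (O − E)² / E
  chestnut: (162 − 162)² / 162 = 0.0000
  palomino: (332 − 324)² / 324 = 0.1975
  cremello: (154 − 162)² / 162 = 0.3951
χ² = 0.0000 + 0.1975 + 0.3951 = 0.5926 ≈ 0.593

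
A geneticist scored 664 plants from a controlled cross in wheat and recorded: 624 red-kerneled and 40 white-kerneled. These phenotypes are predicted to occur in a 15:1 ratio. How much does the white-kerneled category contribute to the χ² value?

0.054

Under the 15:1 hypothesis (Σ ratio = 16, N = 664):
  red-kerneled: 664 × 15/16 = 622.5
  white-kerneled: 664 × 1/16 = 41.5
Contribution of white-kerneled: (40 − 41.5)² / 41.5 = 0.0542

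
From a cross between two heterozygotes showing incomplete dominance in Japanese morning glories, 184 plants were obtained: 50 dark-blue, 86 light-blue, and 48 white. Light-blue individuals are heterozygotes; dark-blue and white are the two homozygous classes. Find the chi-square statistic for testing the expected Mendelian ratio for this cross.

0.826

With incomplete dominance, a heterozygote × heterozygote cross gives a 1:2:1 phenotypic ratio.
Under the 1:2:1 hypothesis (Σ ratio = 4, N = 184):
  dark-blue: 184 × 1/4 = 46
  light-blue: 184 × 2/4 = 92
  white: 184 × 1/4 = 46
χ² = Σ (O − E)² / E
  dark-blue: (50 − 46)² / 46 = 0.3478
  light-blue: (86 − 92)² / 92 = 0.3913
  white: (48 − 46)² / 46 = 0.0870
χ² = 0.3478 + 0.3913 + 0.0870 = 0.8261 ≈ 0.826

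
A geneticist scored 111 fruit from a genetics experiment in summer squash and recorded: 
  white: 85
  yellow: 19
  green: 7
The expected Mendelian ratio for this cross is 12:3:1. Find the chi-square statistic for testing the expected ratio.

Expected counts for N = 111 under a 12:3:1 ratio (total parts = 16):
  white: 111 × 12/16 = 83.25
  yellow: 111 × 3/16 = 20.8125
  green: 111 × 1/16 = 6.9375
χ² = Σ (O − E)² / E
  white: (85 − 83.25)² / 83.25 = 0.0368
  yellow: (19 − 20.8125)² / 20.8125 = 0.1578
  green: (7 − 6.9375)² / 6.9375 = 0.0006
χ² = 0.0368 + 0.1578 + 0.0006 = 0.1952 ≈ 0.195

0.195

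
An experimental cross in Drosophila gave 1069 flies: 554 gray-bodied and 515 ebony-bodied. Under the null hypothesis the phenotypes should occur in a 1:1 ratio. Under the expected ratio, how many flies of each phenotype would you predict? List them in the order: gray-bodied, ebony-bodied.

534.5, 534.5

The 1:1 ratio has 2 parts, so with N = 1069 the expected counts are:
  gray-bodied: 1069 × 1/2 = 534.5
  ebony-bodied: 1069 × 1/2 = 534.5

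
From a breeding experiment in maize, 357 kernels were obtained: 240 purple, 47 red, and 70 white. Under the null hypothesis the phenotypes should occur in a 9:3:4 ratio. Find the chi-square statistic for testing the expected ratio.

17.738

Under the 9:3:4 hypothesis (Σ ratio = 16, N = 357):
  purple: 357 × 9/16 = 200.8125
  red: 357 × 3/16 = 66.9375
  white: 357 × 4/16 = 89.25
χ² = Σ (O − E)² / E
  purple: (240 − 200.8125)² / 200.8125 = 7.6472
  red: (47 − 66.9375)² / 66.9375 = 5.9384
  white: (70 − 89.25)² / 89.25 = 4.1520
χ² = 7.6472 + 5.9384 + 4.1520 = 17.7376 ≈ 17.738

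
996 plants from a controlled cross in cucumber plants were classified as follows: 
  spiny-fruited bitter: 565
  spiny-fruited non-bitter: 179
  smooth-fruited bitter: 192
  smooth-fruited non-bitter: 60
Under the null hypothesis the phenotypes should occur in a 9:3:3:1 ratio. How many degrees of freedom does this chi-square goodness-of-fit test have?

A goodness-of-fit test with 4 phenotype classes has df = 4 − 1 = 3.

3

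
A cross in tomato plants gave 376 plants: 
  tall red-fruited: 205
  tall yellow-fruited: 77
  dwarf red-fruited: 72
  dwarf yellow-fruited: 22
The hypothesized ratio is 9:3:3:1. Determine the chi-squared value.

0.927

Total ratio parts = 16. Expected numbers out of 376:
  tall red-fruited: 376 × 9/16 = 211.5
  tall yellow-fruited: 376 × 3/16 = 70.5
  dwarf red-fruited: 376 × 3/16 = 70.5
  dwarf yellow-fruited: 376 × 1/16 = 23.5
χ² = Σ (O − E)² / E
  tall red-fruited: (205 − 211.5)² / 211.5 = 0.1998
  tall yellow-fruited: (77 − 70.5)² / 70.5 = 0.5993
  dwarf red-fruited: (72 − 70.5)² / 70.5 = 0.0319
  dwarf yellow-fruited: (22 − 23.5)² / 23.5 = 0.0957
χ² = 0.1998 + 0.5993 + 0.0319 + 0.0957 = 0.9267 ≈ 0.927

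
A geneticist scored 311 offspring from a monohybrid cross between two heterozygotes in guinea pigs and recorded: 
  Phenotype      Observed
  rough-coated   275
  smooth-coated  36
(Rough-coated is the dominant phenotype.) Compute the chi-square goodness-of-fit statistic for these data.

For a monohybrid cross between heterozygotes with complete dominance, the expected phenotypic ratio is 3:1.
Total ratio parts = 4. Expected numbers out of 311:
  rough-coated: 311 × 3/4 = 233.25
  smooth-coated: 311 × 1/4 = 77.75
χ² = Σ (O − E)² / E
  rough-coated: (275 − 233.25)² / 233.25 = 7.4729
  smooth-coated: (36 − 77.75)² / 77.75 = 22.4188
χ² = 7.4729 + 22.4188 = 29.8917 ≈ 29.892

29.892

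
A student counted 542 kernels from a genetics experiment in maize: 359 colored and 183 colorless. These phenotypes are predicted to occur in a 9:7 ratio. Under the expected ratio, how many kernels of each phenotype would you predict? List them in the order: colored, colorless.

Expected counts for N = 542 under a 9:7 ratio (total parts = 16):
  colored: 542 × 9/16 = 304.875
  colorless: 542 × 7/16 = 237.125

304.875, 237.125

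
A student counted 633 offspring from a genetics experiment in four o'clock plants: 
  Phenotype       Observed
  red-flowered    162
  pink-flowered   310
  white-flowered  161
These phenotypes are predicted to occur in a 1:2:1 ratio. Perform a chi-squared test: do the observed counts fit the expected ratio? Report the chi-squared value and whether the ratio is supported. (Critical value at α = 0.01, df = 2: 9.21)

0.270; consistent

The 1:2:1 ratio has 4 parts, so with N = 633 the expected counts are:
  red-flowered: 633 × 1/4 = 158.25
  pink-flowered: 633 × 2/4 = 316.5
  white-flowered: 633 × 1/4 = 158.25
χ² = Σ (O − E)² / E
  red-flowered: (162 − 158.25)² / 158.25 = 0.0889
  pink-flowered: (310 − 316.5)² / 316.5 = 0.1335
  white-flowered: (161 − 158.25)² / 158.25 = 0.0478
χ² = 0.0889 + 0.1335 + 0.0478 = 0.2702 ≈ 0.270
Degrees of freedom = 3 − 1 = 2; critical value at α = 0.01 is 9.21.
Since 0.270 < 9.21, we fail to reject the null hypothesis — the data are consistent with the 1:2:1 ratio.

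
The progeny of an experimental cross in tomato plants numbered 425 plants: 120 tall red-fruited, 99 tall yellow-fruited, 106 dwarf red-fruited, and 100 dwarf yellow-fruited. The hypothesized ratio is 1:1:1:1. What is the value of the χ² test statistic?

Total ratio parts = 4. Expected numbers out of 425:
  tall red-fruited: 425 × 1/4 = 106.25
  tall yellow-fruited: 425 × 1/4 = 106.25
  dwarf red-fruited: 425 × 1/4 = 106.25
  dwarf yellow-fruited: 425 × 1/4 = 106.25
χ² = Σ (O − E)² / E
  tall red-fruited: (120 − 106.25)² / 106.25 = 1.7794
  tall yellow-fruited: (99 − 106.25)² / 106.25 = 0.4947
  dwarf red-fruited: (106 − 106.25)² / 106.25 = 0.0006
  dwarf yellow-fruited: (100 − 106.25)² / 106.25 = 0.3676
χ² = 1.7794 + 0.4947 + 0.0006 + 0.3676 = 2.6423 ≈ 2.642

2.642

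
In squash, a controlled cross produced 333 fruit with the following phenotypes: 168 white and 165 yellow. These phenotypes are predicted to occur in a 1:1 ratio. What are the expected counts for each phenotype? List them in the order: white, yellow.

Total ratio parts = 2. Expected numbers out of 333:
  white: 333 × 1/2 = 166.5
  yellow: 333 × 1/2 = 166.5

166.5, 166.5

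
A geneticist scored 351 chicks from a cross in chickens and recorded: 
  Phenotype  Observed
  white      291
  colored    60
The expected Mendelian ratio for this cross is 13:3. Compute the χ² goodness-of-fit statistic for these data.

Total ratio parts = 16. Expected numbers out of 351:
  white: 351 × 13/16 = 285.1875
  colored: 351 × 3/16 = 65.8125
χ² = Σ (O − E)² / E
  white: (291 − 285.1875)² / 285.1875 = 0.1185
  colored: (60 − 65.8125)² / 65.8125 = 0.5134
χ² = 0.1185 + 0.5134 = 0.6319 ≈ 0.632

0.632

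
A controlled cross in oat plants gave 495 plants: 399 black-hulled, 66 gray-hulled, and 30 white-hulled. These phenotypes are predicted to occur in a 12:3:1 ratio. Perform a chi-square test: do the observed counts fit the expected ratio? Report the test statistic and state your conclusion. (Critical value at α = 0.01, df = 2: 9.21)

Expected counts for N = 495 under a 12:3:1 ratio (total parts = 16):
  black-hulled: 495 × 12/16 = 371.25
  gray-hulled: 495 × 3/16 = 92.8125
  white-hulled: 495 × 1/16 = 30.9375
χ² = Σ (O − E)² / E
  black-hulled: (399 − 371.25)² / 371.25 = 2.0742
  gray-hulled: (66 − 92.8125)² / 92.8125 = 7.7458
  white-hulled: (30 − 30.9375)² / 30.9375 = 0.0284
χ² = 2.0742 + 7.7458 + 0.0284 = 9.8484 ≈ 9.848
Degrees of freedom = 3 − 1 = 2; critical value at α = 0.01 is 9.21.
Since 9.848 > 9.21, we reject the null hypothesis — the data do not fit the 12:3:1 ratio.

9.848; not consistent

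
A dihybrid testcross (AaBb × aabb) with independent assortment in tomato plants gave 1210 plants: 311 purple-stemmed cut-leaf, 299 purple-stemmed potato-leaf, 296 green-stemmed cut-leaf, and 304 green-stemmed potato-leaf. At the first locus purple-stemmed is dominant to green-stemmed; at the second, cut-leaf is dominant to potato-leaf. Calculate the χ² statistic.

A dihybrid testcross with independent assortment gives a 1:1:1:1 ratio.
Under the 1:1:1:1 hypothesis (Σ ratio = 4, N = 1210):
  purple-stemmed cut-leaf: 1210 × 1/4 = 302.5
  purple-stemmed potato-leaf: 1210 × 1/4 = 302.5
  green-stemmed cut-leaf: 1210 × 1/4 = 302.5
  green-stemmed potato-leaf: 1210 × 1/4 = 302.5
χ² = Σ (O − E)² / E
  purple-stemmed cut-leaf: (311 − 302.5)² / 302.5 = 0.2388
  purple-stemmed potato-leaf: (299 − 302.5)² / 302.5 = 0.0405
  green-stemmed cut-leaf: (296 − 302.5)² / 302.5 = 0.1397
  green-stemmed potato-leaf: (304 − 302.5)² / 302.5 = 0.0074
χ² = 0.2388 + 0.0405 + 0.1397 + 0.0074 = 0.4264 ≈ 0.426

0.426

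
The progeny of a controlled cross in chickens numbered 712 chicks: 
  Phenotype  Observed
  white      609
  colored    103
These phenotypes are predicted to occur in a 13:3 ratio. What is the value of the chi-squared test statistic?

The 13:3 ratio has 16 parts, so with N = 712 the expected counts are:
  white: 712 × 13/16 = 578.5
  colored: 712 × 3/16 = 133.5
χ² = Σ (O − E)² / E
  white: (609 − 578.5)² / 578.5 = 1.6080
  colored: (103 − 133.5)² / 133.5 = 6.9682
χ² = 1.6080 + 6.9682 = 8.5762 ≈ 8.576

8.576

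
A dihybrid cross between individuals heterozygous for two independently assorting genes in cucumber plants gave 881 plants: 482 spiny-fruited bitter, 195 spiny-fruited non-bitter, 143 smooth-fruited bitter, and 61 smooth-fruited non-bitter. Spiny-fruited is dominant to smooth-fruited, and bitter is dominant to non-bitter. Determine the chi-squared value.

9.372

A dihybrid F₂ with independent assortment and complete dominance at both loci gives a 9:3:3:1 phenotypic ratio.
The 9:3:3:1 ratio has 16 parts, so with N = 881 the expected counts are:
  spiny-fruited bitter: 881 × 9/16 = 495.5625
  spiny-fruited non-bitter: 881 × 3/16 = 165.1875
  smooth-fruited bitter: 881 × 3/16 = 165.1875
  smooth-fruited non-bitter: 881 × 1/16 = 55.0625
χ² = Σ (O − E)² / E
  spiny-fruited bitter: (482 − 495.5625)² / 495.5625 = 0.3712
  spiny-fruited non-bitter: (195 − 165.1875)² / 165.1875 = 5.3805
  smooth-fruited bitter: (143 − 165.1875)² / 165.1875 = 2.9802
  smooth-fruited non-bitter: (61 − 55.0625)² / 55.0625 = 0.6403
χ² = 0.3712 + 5.3805 + 2.9802 + 0.6403 = 9.3722 ≈ 9.372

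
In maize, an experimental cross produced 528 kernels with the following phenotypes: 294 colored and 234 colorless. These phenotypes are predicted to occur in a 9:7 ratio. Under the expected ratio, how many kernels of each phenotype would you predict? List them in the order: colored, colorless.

297, 231

Expected counts for N = 528 under a 9:7 ratio (total parts = 16):
  colored: 528 × 9/16 = 297
  colorless: 528 × 7/16 = 231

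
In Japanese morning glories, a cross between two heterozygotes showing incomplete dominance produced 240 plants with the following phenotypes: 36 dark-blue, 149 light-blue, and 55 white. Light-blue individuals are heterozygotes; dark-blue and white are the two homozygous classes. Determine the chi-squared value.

With incomplete dominance, a heterozygote × heterozygote cross gives a 1:2:1 phenotypic ratio.
Expected counts for N = 240 under a 1:2:1 ratio (total parts = 4):
  dark-blue: 240 × 1/4 = 60
  light-blue: 240 × 2/4 = 120
  white: 240 × 1/4 = 60
χ² = Σ (O − E)² / E
  dark-blue: (36 − 60)² / 60 = 9.6000
  light-blue: (149 − 120)² / 120 = 7.0083
  white: (55 − 60)² / 60 = 0.4167
χ² = 9.6000 + 7.0083 + 0.4167 = 17.025

17.025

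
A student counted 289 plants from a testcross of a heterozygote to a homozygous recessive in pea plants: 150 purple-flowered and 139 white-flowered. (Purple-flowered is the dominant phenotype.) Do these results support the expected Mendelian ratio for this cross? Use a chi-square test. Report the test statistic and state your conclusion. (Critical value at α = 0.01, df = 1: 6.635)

A testcross of a heterozygote (Aa × aa) gives a 1:1 phenotypic ratio.
Under the 1:1 hypothesis (Σ ratio = 2, N = 289):
  purple-flowered: 289 × 1/2 = 144.5
  white-flowered: 289 × 1/2 = 144.5
χ² = Σ (O − E)² / E
  purple-flowered: (150 − 144.5)² / 144.5 = 0.2093
  white-flowered: (139 − 144.5)² / 144.5 = 0.2093
χ² = 0.2093 + 0.2093 = 0.4186 ≈ 0.419
Degrees of freedom = 2 − 1 = 1; critical value at α = 0.01 is 6.635.
Since 0.419 < 6.635, we fail to reject the null hypothesis — the data are consistent with the 1:1 ratio.

0.419; consistent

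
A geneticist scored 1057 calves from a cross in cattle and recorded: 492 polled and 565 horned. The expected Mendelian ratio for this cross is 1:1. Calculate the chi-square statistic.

5.042

Expected counts for N = 1057 under a 1:1 ratio (total parts = 2):
  polled: 1057 × 1/2 = 528.5
  horned: 1057 × 1/2 = 528.5
χ² = Σ (O − E)² / E
  polled: (492 − 528.5)² / 528.5 = 2.5208
  horned: (565 − 528.5)² / 528.5 = 2.5208
χ² = 2.5208 + 2.5208 = 5.0416 ≈ 5.042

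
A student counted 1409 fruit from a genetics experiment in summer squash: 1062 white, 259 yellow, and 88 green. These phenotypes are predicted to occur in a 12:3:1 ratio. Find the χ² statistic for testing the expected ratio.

The 12:3:1 ratio has 16 parts, so with N = 1409 the expected counts are:
  white: 1409 × 12/16 = 1056.75
  yellow: 1409 × 3/16 = 264.1875
  green: 1409 × 1/16 = 88.0625
χ² = Σ (O − E)² / E
  white: (1062 − 1056.75)² / 1056.75 = 0.0261
  yellow: (259 − 264.1875)² / 264.1875 = 0.1019
  green: (88 − 88.0625)² / 88.0625 = 0.0000
χ² = 0.0261 + 0.1019 + 0.0000 = 0.128

0.128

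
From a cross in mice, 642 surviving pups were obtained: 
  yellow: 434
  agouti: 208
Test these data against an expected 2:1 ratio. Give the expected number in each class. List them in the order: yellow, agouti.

Under the 2:1 hypothesis (Σ ratio = 3, N = 642):
  yellow: 642 × 2/3 = 428
  agouti: 642 × 1/3 = 214

428, 214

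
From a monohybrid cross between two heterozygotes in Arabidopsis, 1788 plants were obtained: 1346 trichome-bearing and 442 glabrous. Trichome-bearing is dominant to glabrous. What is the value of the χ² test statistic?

For a monohybrid cross between heterozygotes with complete dominance, the expected phenotypic ratio is 3:1.
The 3:1 ratio has 4 parts, so with N = 1788 the expected counts are:
  trichome-bearing: 1788 × 3/4 = 1341
  glabrous: 1788 × 1/4 = 447
χ² = Σ (O − E)² / E
  trichome-bearing: (1346 − 1341)² / 1341 = 0.0186
  glabrous: (442 − 447)² / 447 = 0.0559
χ² = 0.0186 + 0.0559 = 0.0745 ≈ 0.075

0.075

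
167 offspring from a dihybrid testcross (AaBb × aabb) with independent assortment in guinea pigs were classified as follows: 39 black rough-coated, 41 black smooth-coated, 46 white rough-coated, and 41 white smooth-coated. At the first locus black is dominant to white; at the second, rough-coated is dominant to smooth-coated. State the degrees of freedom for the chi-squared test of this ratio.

A dihybrid testcross with independent assortment gives a 1:1:1:1 ratio.
A goodness-of-fit test with 4 phenotype classes has df = 4 − 1 = 3.

3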